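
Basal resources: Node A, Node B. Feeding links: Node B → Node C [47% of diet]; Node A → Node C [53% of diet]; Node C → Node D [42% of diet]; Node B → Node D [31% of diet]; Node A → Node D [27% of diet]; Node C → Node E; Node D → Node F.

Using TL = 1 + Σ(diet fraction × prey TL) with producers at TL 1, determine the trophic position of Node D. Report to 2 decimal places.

Node C: 1 + (0.47×1 + 0.53×1) = 2
Node D: 1 + (0.42×2 + 0.31×1 + 0.27×1) = 2.42
Node E: 1 + 2 = 3
Node F: 1 + 2.42 = 3.42

2.42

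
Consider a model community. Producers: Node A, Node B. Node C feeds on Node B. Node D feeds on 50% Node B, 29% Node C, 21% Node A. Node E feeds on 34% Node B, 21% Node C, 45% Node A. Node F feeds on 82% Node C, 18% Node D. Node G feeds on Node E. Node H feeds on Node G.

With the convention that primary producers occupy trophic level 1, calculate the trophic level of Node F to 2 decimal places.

3.05

Node C: 1 + 1 = 2
Node D: 1 + (0.5×1 + 0.29×2 + 0.21×1) = 2.29
Node E: 1 + (0.34×1 + 0.21×2 + 0.45×1) = 2.21
Node F: 1 + (0.82×2 + 0.18×2.29) = 3.0522
Node G: 1 + 2.21 = 3.21
Node H: 1 + 3.21 = 4.21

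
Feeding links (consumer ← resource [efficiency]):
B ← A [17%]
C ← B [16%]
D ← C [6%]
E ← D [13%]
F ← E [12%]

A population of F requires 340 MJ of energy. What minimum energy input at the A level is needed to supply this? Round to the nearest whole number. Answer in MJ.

13354701 MJ

Cumulative transfer efficiency: 0.17 × 0.16 × 0.06 × 0.13 × 0.12 = 0.0000254592
A energy = 340 / 0.0000254592 = 13354701 MJ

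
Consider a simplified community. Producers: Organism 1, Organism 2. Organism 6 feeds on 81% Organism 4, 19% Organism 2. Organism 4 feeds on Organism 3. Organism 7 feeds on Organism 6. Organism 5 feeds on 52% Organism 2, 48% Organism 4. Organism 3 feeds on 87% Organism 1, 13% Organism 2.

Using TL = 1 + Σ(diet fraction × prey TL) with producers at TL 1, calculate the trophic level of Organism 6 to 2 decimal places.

Organism 3: 1 + (0.87×1 + 0.13×1) = 2
Organism 4: 1 + 2 = 3
Organism 5: 1 + (0.52×1 + 0.48×3) = 2.96
Organism 6: 1 + (0.81×3 + 0.19×1) = 3.62
Organism 7: 1 + 3.62 = 4.62

3.62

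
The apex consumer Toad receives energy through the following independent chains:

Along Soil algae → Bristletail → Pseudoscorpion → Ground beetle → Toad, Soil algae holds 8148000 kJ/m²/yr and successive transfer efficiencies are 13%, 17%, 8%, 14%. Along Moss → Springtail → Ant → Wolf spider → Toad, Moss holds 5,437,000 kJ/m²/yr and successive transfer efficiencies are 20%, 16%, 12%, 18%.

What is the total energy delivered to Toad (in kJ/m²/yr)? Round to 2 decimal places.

Via Soil algae: 8148000 × 0.13 × 0.17 × 0.08 × 0.14 = 2016.79296 kJ/m²/yr
Via Moss: 5437000 × 0.2 × 0.16 × 0.12 × 0.18 = 3758.0544 kJ/m²/yr
Total at Toad: 2016.79296 + 3758.0544 = 5774.84736 kJ/m²/yr

5774.85 kJ/m²/yr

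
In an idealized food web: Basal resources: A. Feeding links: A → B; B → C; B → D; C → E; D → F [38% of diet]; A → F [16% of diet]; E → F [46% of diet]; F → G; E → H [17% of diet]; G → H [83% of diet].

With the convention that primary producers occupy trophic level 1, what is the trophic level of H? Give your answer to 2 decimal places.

B: 1 + 1 = 2
C: 1 + 2 = 3
D: 1 + 2 = 3
E: 1 + 3 = 4
F: 1 + (0.38×3 + 0.16×1 + 0.46×4) = 4.14
G: 1 + 4.14 = 5.14
H: 1 + (0.17×4 + 0.83×5.14) = 5.9462

5.95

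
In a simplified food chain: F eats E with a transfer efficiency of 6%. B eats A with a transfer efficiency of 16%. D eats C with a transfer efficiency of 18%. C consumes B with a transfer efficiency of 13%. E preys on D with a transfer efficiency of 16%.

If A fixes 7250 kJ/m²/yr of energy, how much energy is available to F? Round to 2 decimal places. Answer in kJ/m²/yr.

0.26 kJ/m²/yr

B: 7250 × 0.16 = 1160 kJ/m²/yr
C: 1160 × 0.13 = 150.8 kJ/m²/yr
D: 150.8 × 0.18 = 27.144 kJ/m²/yr
E: 27.144 × 0.16 = 4.34304 kJ/m²/yr
F: 4.34304 × 0.06 = 0.2605824 kJ/m²/yr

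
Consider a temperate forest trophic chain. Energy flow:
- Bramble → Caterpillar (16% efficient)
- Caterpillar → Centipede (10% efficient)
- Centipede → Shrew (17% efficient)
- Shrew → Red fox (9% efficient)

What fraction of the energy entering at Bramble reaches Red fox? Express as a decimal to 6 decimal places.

Product of link efficiencies: 0.16 × 0.1 × 0.17 × 0.09 = 0.0002448

0.000245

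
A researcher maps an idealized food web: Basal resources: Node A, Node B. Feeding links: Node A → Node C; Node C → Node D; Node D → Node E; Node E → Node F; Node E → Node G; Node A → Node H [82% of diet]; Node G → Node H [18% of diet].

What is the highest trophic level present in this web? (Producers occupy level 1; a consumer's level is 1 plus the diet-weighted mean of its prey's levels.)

5

Node C: 1 + 1 = 2
Node D: 1 + 2 = 3
Node E: 1 + 3 = 4
Node F: 1 + 4 = 5
Node G: 1 + 4 = 5
Node H: 1 + (0.82×1 + 0.18×5) = 2.72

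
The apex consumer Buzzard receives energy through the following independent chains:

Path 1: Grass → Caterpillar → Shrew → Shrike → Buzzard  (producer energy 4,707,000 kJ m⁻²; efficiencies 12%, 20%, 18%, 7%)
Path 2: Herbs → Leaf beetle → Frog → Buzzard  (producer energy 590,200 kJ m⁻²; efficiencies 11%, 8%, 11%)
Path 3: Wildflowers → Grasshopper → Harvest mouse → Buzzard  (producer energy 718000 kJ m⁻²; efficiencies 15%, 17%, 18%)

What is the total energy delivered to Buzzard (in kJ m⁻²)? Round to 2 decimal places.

5290.33 kJ m⁻²

Path 1: 4707000 × 0.12 × 0.2 × 0.18 × 0.07 = 1423.3968 kJ m⁻²
Path 2: 590200 × 0.11 × 0.08 × 0.11 = 571.3136 kJ m⁻²
Path 3: 718000 × 0.15 × 0.17 × 0.18 = 3295.62 kJ m⁻²
Total at Buzzard: 1423.3968 + 571.3136 + 3295.62 = 5290.3304 kJ m⁻²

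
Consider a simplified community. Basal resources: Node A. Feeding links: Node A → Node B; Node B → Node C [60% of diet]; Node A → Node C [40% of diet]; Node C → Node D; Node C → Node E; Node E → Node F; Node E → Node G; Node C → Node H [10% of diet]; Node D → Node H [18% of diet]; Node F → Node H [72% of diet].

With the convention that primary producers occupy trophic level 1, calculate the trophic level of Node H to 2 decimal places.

5.22

Node B: 1 + 1 = 2
Node C: 1 + (0.6×2 + 0.4×1) = 2.6
Node D: 1 + 2.6 = 3.6
Node E: 1 + 2.6 = 3.6
Node F: 1 + 3.6 = 4.6
Node G: 1 + 3.6 = 4.6
Node H: 1 + (0.1×2.6 + 0.18×3.6 + 0.72×4.6) = 5.22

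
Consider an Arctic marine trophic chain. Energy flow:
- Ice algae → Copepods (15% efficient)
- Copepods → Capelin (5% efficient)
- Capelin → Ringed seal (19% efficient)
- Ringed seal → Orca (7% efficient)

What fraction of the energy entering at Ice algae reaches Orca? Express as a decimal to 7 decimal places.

0.0000998

Product of link efficiencies: 0.15 × 0.05 × 0.19 × 0.07 = 0.00009975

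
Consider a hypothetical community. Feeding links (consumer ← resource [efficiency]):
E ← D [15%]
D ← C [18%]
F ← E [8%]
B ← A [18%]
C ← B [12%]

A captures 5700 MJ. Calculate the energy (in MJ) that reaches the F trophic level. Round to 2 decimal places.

0.27 MJ

B: 5700 × 0.18 = 1026 MJ
C: 1026 × 0.12 = 123.12 MJ
D: 123.12 × 0.18 = 22.1616 MJ
E: 22.1616 × 0.15 = 3.32424 MJ
F: 3.32424 × 0.08 = 0.2659392 MJ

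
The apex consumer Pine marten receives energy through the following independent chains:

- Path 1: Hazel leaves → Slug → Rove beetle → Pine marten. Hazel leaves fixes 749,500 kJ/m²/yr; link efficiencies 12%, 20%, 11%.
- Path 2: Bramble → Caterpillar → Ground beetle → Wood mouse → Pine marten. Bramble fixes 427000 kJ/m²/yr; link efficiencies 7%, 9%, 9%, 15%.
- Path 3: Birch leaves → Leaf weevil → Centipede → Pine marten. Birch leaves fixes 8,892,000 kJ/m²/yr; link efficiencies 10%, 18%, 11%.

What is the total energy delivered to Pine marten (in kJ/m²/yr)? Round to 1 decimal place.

19621.2 kJ/m²/yr

Path 1: 749500 × 0.12 × 0.2 × 0.11 = 1978.68 kJ/m²/yr
Path 2: 427000 × 0.07 × 0.09 × 0.09 × 0.15 = 36.31635 kJ/m²/yr
Path 3: 8892000 × 0.1 × 0.18 × 0.11 = 17606.16 kJ/m²/yr
Total at Pine marten: 1978.68 + 36.31635 + 17606.16 = 19621.15635 kJ/m²/yr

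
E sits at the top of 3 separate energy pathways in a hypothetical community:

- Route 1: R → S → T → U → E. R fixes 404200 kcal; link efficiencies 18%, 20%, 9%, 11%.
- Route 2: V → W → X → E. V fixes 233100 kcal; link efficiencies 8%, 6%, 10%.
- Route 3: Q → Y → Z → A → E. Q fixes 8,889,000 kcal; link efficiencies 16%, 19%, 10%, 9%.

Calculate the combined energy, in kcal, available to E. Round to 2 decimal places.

Route 1: 404200 × 0.18 × 0.2 × 0.09 × 0.11 = 144.05688 kcal
Route 2: 233100 × 0.08 × 0.06 × 0.1 = 111.888 kcal
Route 3: 8889000 × 0.16 × 0.19 × 0.1 × 0.09 = 2432.0304 kcal
Total at E: 144.05688 + 111.888 + 2432.0304 = 2687.97528 kcal

2687.98 kcal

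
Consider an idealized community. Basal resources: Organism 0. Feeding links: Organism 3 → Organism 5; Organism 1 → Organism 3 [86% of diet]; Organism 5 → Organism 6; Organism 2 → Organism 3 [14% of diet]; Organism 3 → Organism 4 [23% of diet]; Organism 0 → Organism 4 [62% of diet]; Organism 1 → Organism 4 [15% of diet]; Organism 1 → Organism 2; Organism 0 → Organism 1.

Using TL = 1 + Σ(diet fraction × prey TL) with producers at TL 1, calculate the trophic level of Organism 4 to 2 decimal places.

Organism 1: 1 + 1 = 2
Organism 2: 1 + 2 = 3
Organism 3: 1 + (0.14×3 + 0.86×2) = 3.14
Organism 4: 1 + (0.15×2 + 0.62×1 + 0.23×3.14) = 2.6422
Organism 5: 1 + 3.14 = 4.14
Organism 6: 1 + 4.14 = 5.14

2.64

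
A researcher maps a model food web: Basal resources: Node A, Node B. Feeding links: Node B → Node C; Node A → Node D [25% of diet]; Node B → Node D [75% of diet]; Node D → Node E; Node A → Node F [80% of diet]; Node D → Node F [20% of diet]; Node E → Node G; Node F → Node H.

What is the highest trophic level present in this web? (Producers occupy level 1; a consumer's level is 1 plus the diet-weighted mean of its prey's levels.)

Node C: 1 + 1 = 2
Node D: 1 + (0.25×1 + 0.75×1) = 2
Node E: 1 + 2 = 3
Node F: 1 + (0.8×1 + 0.2×2) = 2.2
Node G: 1 + 3 = 4
Node H: 1 + 2.2 = 3.2

4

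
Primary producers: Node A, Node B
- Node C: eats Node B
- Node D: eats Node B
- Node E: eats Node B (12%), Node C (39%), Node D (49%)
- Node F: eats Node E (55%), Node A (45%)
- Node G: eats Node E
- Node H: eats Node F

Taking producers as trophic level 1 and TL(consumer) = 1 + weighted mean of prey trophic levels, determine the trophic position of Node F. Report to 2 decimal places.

Node C: 1 + 1 = 2
Node D: 1 + 1 = 2
Node E: 1 + (0.12×1 + 0.39×2 + 0.49×2) = 2.88
Node F: 1 + (0.55×2.88 + 0.45×1) = 3.034
Node G: 1 + 2.88 = 3.88
Node H: 1 + 3.034 = 4.034

3.03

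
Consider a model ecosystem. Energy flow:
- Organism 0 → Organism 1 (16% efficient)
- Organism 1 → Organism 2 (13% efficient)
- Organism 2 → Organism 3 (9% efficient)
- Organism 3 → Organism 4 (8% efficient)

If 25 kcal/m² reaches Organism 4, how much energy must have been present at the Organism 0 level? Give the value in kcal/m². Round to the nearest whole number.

Cumulative transfer efficiency: 0.16 × 0.13 × 0.09 × 0.08 = 0.00014976
Organism 0 energy = 25 / 0.00014976 = 166934 kcal/m²

166934 kcal/m²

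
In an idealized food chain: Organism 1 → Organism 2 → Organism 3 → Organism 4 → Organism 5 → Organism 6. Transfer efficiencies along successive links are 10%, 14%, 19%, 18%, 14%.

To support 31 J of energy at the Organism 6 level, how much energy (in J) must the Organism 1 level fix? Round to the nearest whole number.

Cumulative transfer efficiency: 0.1 × 0.14 × 0.19 × 0.18 × 0.14 = 0.000067032
Organism 1 energy = 31 / 0.000067032 = 462466 J

462466 J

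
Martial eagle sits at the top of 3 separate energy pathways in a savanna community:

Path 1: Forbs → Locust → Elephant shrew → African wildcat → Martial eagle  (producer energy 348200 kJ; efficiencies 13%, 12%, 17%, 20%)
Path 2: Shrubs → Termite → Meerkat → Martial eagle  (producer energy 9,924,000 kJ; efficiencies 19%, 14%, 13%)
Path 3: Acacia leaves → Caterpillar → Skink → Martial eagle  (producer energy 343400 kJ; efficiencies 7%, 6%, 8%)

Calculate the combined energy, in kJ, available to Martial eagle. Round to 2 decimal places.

34617.26 kJ

Path 1: 348200 × 0.13 × 0.12 × 0.17 × 0.2 = 184.68528 kJ
Path 2: 9924000 × 0.19 × 0.14 × 0.13 = 34317.192 kJ
Path 3: 343400 × 0.07 × 0.06 × 0.08 = 115.3824 kJ
Total at Martial eagle: 184.68528 + 34317.192 + 115.3824 = 34617.25968 kJ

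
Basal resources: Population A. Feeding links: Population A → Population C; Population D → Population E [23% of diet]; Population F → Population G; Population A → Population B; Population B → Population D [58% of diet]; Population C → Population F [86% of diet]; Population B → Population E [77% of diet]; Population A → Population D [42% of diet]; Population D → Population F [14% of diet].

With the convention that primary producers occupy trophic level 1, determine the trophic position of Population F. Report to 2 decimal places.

3.08

Population B: 1 + 1 = 2
Population C: 1 + 1 = 2
Population D: 1 + (0.58×2 + 0.42×1) = 2.58
Population E: 1 + (0.23×2.58 + 0.77×2) = 3.1334
Population F: 1 + (0.86×2 + 0.14×2.58) = 3.0812
Population G: 1 + 3.0812 = 4.0812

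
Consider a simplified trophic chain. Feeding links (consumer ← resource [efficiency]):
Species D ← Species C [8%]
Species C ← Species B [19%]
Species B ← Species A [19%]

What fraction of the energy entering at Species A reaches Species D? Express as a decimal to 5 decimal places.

Product of link efficiencies: 0.19 × 0.19 × 0.08 = 0.002888

0.00289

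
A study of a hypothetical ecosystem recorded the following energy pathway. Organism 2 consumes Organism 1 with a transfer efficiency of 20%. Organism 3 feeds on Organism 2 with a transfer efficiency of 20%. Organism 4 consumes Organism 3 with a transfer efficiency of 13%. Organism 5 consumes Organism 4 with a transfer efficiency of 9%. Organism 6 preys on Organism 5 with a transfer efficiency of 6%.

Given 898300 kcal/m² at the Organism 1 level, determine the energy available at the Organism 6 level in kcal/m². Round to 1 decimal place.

Organism 2: 898300 × 0.2 = 179660 kcal/m²
Organism 3: 179660 × 0.2 = 35932 kcal/m²
Organism 4: 35932 × 0.13 = 4671.16 kcal/m²
Organism 5: 4671.16 × 0.09 = 420.4044 kcal/m²
Organism 6: 420.4044 × 0.06 = 25.224264 kcal/m²

25.2 kcal/m²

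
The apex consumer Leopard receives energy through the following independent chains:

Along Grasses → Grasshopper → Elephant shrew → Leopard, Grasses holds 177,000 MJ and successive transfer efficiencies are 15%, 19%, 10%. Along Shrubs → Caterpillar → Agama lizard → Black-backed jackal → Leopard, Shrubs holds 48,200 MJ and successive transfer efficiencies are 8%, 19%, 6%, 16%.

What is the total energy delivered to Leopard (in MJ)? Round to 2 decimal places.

511.48 MJ

Via Grasses: 177000 × 0.15 × 0.19 × 0.1 = 504.45 MJ
Via Shrubs: 48200 × 0.08 × 0.19 × 0.06 × 0.16 = 7.033344 MJ
Total at Leopard: 504.45 + 7.033344 = 511.483344 MJ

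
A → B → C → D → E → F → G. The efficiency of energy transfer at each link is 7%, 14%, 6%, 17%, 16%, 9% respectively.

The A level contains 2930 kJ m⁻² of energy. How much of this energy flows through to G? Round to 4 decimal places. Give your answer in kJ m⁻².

0.0042 kJ m⁻²

B: 2930 × 0.07 = 205.1 kJ m⁻²
C: 205.1 × 0.14 = 28.714 kJ m⁻²
D: 28.714 × 0.06 = 1.72284 kJ m⁻²
E: 1.72284 × 0.17 = 0.2928828 kJ m⁻²
F: 0.2928828 × 0.16 = 0.046861248 kJ m⁻²
G: 0.046861248 × 0.09 = 0.00421751232 kJ m⁻²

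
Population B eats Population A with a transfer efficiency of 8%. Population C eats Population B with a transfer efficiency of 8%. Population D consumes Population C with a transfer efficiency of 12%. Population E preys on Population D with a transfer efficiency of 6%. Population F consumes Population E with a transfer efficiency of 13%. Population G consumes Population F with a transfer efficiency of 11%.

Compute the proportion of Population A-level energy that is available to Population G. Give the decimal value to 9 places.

Product of link efficiencies: 0.08 × 0.08 × 0.12 × 0.06 × 0.13 × 0.11 = 0.000000658944

0.000000659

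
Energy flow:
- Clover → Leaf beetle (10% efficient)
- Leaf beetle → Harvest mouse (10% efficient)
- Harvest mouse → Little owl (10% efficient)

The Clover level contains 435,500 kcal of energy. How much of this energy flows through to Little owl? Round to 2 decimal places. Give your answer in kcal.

Leaf beetle: 435500 × 0.1 = 43550 kcal
Harvest mouse: 43550 × 0.1 = 4355 kcal
Little owl: 4355 × 0.1 = 435.5 kcal

435.50 kcal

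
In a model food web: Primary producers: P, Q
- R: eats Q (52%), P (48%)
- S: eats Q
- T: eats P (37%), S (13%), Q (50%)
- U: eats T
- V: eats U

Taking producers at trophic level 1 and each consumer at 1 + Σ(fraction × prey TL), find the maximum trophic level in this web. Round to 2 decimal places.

R: 1 + (0.52×1 + 0.48×1) = 2
S: 1 + 1 = 2
T: 1 + (0.37×1 + 0.13×2 + 0.5×1) = 2.13
U: 1 + 2.13 = 3.13
V: 1 + 3.13 = 4.13

4.13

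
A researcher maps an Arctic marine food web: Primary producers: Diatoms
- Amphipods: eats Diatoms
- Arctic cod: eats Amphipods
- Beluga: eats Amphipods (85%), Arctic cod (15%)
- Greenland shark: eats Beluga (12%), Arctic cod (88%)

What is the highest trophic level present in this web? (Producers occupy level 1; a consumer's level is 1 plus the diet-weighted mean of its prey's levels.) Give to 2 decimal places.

4.02

Amphipods: 1 + 1 = 2
Arctic cod: 1 + 2 = 3
Beluga: 1 + (0.85×2 + 0.15×3) = 3.15
Greenland shark: 1 + (0.12×3.15 + 0.88×3) = 4.018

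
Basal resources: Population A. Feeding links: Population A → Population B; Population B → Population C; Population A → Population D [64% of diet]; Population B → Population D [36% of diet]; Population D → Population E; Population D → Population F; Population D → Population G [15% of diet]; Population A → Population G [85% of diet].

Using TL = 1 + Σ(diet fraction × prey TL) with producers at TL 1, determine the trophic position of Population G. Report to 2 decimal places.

Population B: 1 + 1 = 2
Population C: 1 + 2 = 3
Population D: 1 + (0.64×1 + 0.36×2) = 2.36
Population E: 1 + 2.36 = 3.36
Population F: 1 + 2.36 = 3.36
Population G: 1 + (0.15×2.36 + 0.85×1) = 2.204

2.20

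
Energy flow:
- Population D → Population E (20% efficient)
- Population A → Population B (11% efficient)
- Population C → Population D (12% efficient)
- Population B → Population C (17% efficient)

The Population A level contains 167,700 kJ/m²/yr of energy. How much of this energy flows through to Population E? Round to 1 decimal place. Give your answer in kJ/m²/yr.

75.3 kJ/m²/yr

Population B: 167700 × 0.11 = 18447 kJ/m²/yr
Population C: 18447 × 0.17 = 3135.99 kJ/m²/yr
Population D: 3135.99 × 0.12 = 376.3188 kJ/m²/yr
Population E: 376.3188 × 0.2 = 75.26376 kJ/m²/yr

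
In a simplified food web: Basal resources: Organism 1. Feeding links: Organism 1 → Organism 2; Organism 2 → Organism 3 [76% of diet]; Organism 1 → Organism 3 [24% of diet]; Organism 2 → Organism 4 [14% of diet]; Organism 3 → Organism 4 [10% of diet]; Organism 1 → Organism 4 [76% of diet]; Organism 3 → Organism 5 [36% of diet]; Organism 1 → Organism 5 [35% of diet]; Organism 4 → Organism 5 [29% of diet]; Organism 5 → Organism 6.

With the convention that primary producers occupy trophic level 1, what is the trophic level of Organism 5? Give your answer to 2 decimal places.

3.02

Organism 2: 1 + 1 = 2
Organism 3: 1 + (0.76×2 + 0.24×1) = 2.76
Organism 4: 1 + (0.14×2 + 0.1×2.76 + 0.76×1) = 2.316
Organism 5: 1 + (0.36×2.76 + 0.35×1 + 0.29×2.316) = 3.01524
Organism 6: 1 + 3.01524 = 4.01524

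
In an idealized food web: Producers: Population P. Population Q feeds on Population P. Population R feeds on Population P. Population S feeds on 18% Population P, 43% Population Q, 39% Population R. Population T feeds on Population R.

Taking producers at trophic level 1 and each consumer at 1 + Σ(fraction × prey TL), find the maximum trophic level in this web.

Population Q: 1 + 1 = 2
Population R: 1 + 1 = 2
Population S: 1 + (0.18×1 + 0.43×2 + 0.39×2) = 2.82
Population T: 1 + 2 = 3

3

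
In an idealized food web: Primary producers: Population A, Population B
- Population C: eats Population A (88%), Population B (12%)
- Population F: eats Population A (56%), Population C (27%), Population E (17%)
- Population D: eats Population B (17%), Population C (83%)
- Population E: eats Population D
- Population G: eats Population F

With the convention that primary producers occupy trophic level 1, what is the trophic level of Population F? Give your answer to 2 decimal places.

Population C: 1 + (0.88×1 + 0.12×1) = 2
Population D: 1 + (0.17×1 + 0.83×2) = 2.83
Population E: 1 + 2.83 = 3.83
Population F: 1 + (0.56×1 + 0.27×2 + 0.17×3.83) = 2.7511
Population G: 1 + 2.7511 = 3.7511

2.75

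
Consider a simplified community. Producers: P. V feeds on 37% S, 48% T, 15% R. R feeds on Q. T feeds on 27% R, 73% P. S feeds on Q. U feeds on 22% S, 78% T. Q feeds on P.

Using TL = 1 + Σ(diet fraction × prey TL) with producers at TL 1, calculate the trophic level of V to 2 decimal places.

3.78

Q: 1 + 1 = 2
R: 1 + 2 = 3
S: 1 + 2 = 3
T: 1 + (0.27×3 + 0.73×1) = 2.54
U: 1 + (0.22×3 + 0.78×2.54) = 3.6412
V: 1 + (0.37×3 + 0.48×2.54 + 0.15×3) = 3.7792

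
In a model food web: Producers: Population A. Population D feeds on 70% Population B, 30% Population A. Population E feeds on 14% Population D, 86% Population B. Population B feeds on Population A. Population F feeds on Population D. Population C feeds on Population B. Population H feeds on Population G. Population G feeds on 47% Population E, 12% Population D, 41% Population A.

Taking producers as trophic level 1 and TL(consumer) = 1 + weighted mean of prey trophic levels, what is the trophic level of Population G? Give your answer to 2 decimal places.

3.19

Population B: 1 + 1 = 2
Population C: 1 + 2 = 3
Population D: 1 + (0.7×2 + 0.3×1) = 2.7
Population E: 1 + (0.14×2.7 + 0.86×2) = 3.098
Population F: 1 + 2.7 = 3.7
Population G: 1 + (0.47×3.098 + 0.12×2.7 + 0.41×1) = 3.19006
Population H: 1 + 3.19006 = 4.19006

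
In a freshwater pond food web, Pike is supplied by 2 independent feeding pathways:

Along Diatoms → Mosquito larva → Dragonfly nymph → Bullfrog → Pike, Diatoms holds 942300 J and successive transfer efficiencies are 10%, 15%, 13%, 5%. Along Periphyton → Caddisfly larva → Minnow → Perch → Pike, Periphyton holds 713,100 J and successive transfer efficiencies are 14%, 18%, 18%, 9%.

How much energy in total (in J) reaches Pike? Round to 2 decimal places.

Via Diatoms: 942300 × 0.1 × 0.15 × 0.13 × 0.05 = 91.87425 J
Via Periphyton: 713100 × 0.14 × 0.18 × 0.18 × 0.09 = 291.115944 J
Total at Pike: 91.87425 + 291.115944 = 382.990194 J

382.99 J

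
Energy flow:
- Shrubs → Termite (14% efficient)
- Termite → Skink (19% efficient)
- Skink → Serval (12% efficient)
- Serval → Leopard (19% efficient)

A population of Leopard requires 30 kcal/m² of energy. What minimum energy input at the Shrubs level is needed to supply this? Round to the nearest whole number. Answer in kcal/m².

49466 kcal/m²

Cumulative transfer efficiency: 0.14 × 0.19 × 0.12 × 0.19 = 0.00060648
Shrubs energy = 30 / 0.00060648 = 49466 kcal/m²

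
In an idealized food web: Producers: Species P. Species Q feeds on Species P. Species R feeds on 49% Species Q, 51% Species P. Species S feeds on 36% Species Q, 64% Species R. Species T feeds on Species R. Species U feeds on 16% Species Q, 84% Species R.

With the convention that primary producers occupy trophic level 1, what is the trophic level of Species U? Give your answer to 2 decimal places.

3.41

Species Q: 1 + 1 = 2
Species R: 1 + (0.49×2 + 0.51×1) = 2.49
Species S: 1 + (0.36×2 + 0.64×2.49) = 3.3136
Species T: 1 + 2.49 = 3.49
Species U: 1 + (0.16×2 + 0.84×2.49) = 3.4116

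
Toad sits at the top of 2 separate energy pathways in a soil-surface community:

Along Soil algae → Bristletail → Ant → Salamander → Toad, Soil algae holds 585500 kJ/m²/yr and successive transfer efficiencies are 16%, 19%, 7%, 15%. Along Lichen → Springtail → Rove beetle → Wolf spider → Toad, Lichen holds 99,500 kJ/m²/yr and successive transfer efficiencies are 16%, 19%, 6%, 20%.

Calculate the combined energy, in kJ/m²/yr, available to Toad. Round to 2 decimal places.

Via Soil algae: 585500 × 0.16 × 0.19 × 0.07 × 0.15 = 186.8916 kJ/m²/yr
Via Lichen: 99500 × 0.16 × 0.19 × 0.06 × 0.2 = 36.2976 kJ/m²/yr
Total at Toad: 186.8916 + 36.2976 = 223.1892 kJ/m²/yr

223.19 kJ/m²/yr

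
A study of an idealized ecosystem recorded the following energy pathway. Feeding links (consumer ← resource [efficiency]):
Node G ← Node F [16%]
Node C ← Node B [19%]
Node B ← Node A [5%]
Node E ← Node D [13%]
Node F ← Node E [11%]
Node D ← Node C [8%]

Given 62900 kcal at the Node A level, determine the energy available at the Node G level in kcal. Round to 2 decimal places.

Node B: 62900 × 0.05 = 3145 kcal
Node C: 3145 × 0.19 = 597.55 kcal
Node D: 597.55 × 0.08 = 47.804 kcal
Node E: 47.804 × 0.13 = 6.21452 kcal
Node F: 6.21452 × 0.11 = 0.6835972 kcal
Node G: 0.6835972 × 0.16 = 0.109375552 kcal

0.11 kcal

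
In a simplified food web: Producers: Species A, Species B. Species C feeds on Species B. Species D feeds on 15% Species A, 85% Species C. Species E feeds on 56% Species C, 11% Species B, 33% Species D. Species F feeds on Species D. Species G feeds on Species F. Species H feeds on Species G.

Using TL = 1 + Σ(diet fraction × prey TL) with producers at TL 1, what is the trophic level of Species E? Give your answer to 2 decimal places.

3.17

Species C: 1 + 1 = 2
Species D: 1 + (0.15×1 + 0.85×2) = 2.85
Species E: 1 + (0.56×2 + 0.11×1 + 0.33×2.85) = 3.1705
Species F: 1 + 2.85 = 3.85
Species G: 1 + 3.85 = 4.85
Species H: 1 + 4.85 = 5.85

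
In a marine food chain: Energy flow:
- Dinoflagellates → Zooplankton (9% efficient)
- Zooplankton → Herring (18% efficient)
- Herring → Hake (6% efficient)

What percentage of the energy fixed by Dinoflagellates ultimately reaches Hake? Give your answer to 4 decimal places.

Product of link efficiencies: 0.09 × 0.18 × 0.06 = 0.000972
As a percentage: 0.000972 × 100 = 0.0972%

0.0972%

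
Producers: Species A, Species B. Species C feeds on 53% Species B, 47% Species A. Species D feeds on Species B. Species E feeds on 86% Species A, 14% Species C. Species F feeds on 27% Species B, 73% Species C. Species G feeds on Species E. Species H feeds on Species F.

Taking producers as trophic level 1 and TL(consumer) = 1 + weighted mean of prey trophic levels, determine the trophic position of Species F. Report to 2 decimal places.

Species C: 1 + (0.53×1 + 0.47×1) = 2
Species D: 1 + 1 = 2
Species E: 1 + (0.86×1 + 0.14×2) = 2.14
Species F: 1 + (0.27×1 + 0.73×2) = 2.73
Species G: 1 + 2.14 = 3.14
Species H: 1 + 2.73 = 3.73

2.73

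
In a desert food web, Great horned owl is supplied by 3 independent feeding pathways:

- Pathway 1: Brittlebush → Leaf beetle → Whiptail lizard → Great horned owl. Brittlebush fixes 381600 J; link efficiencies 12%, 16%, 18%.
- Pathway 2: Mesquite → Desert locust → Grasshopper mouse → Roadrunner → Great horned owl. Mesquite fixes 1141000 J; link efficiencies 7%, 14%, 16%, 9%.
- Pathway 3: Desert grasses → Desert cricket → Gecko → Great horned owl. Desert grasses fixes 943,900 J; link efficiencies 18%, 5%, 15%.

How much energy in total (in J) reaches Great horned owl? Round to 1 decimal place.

Pathway 1: 381600 × 0.12 × 0.16 × 0.18 = 1318.8096 J
Pathway 2: 1141000 × 0.07 × 0.14 × 0.16 × 0.09 = 161.01792 J
Pathway 3: 943900 × 0.18 × 0.05 × 0.15 = 1274.265 J
Total at Great horned owl: 1318.8096 + 161.01792 + 1274.265 = 2754.09252 J

2754.1 J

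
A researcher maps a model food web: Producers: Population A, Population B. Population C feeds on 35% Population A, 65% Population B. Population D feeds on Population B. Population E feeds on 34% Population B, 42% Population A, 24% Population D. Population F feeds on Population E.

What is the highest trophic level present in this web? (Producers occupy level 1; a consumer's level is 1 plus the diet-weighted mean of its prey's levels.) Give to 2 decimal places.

3.24

Population C: 1 + (0.35×1 + 0.65×1) = 2
Population D: 1 + 1 = 2
Population E: 1 + (0.34×1 + 0.42×1 + 0.24×2) = 2.24
Population F: 1 + 2.24 = 3.24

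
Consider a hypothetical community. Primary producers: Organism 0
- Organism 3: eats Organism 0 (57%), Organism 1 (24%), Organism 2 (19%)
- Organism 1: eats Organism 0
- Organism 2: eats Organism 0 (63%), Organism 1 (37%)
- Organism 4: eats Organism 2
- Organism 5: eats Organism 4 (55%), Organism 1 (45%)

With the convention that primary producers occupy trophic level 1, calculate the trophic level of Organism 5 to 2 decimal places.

3.75

Organism 1: 1 + 1 = 2
Organism 2: 1 + (0.63×1 + 0.37×2) = 2.37
Organism 3: 1 + (0.57×1 + 0.24×2 + 0.19×2.37) = 2.5003
Organism 4: 1 + 2.37 = 3.37
Organism 5: 1 + (0.55×3.37 + 0.45×2) = 3.7535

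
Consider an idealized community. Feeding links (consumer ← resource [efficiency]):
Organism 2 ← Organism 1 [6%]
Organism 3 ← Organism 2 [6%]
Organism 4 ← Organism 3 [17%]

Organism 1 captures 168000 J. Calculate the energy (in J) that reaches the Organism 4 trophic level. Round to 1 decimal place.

102.8 J

Organism 2: 168000 × 0.06 = 10080 J
Organism 3: 10080 × 0.06 = 604.8 J
Organism 4: 604.8 × 0.17 = 102.816 J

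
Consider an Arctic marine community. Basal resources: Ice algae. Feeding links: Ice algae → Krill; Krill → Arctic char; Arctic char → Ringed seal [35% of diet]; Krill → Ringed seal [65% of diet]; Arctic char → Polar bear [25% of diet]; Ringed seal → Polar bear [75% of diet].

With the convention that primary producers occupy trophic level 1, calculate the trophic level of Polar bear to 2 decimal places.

Krill: 1 + 1 = 2
Arctic char: 1 + 2 = 3
Ringed seal: 1 + (0.35×3 + 0.65×2) = 3.35
Polar bear: 1 + (0.25×3 + 0.75×3.35) = 4.2625

4.26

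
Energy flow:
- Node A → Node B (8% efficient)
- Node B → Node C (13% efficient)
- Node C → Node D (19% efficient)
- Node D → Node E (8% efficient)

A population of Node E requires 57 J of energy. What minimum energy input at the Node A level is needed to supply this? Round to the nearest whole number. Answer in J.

360577 J

Cumulative transfer efficiency: 0.08 × 0.13 × 0.19 × 0.08 = 0.00015808
Node A energy = 57 / 0.00015808 = 360577 J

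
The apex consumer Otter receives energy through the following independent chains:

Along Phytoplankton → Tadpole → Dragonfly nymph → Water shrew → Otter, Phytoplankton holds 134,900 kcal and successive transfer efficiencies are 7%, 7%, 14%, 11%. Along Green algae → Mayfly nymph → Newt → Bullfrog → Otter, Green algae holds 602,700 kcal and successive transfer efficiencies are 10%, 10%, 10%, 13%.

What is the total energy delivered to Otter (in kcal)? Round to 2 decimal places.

88.53 kcal

Via Phytoplankton: 134900 × 0.07 × 0.07 × 0.14 × 0.11 = 10.179554 kcal
Via Green algae: 602700 × 0.1 × 0.1 × 0.1 × 0.13 = 78.351 kcal
Total at Otter: 10.179554 + 78.351 = 88.530554 kcal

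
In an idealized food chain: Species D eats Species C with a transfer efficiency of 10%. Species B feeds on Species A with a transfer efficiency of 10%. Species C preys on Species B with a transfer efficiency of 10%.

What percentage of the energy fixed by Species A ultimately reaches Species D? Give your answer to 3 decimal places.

0.100%

Product of link efficiencies: 0.1 × 0.1 × 0.1 = 0.001
As a percentage: 0.001 × 100 = 0.100%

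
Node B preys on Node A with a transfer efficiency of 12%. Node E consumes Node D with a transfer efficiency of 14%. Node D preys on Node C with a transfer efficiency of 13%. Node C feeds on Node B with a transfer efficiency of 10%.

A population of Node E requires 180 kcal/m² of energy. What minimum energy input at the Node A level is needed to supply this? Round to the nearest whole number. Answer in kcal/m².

824176 kcal/m²

Cumulative transfer efficiency: 0.12 × 0.1 × 0.13 × 0.14 = 0.0002184
Node A energy = 180 / 0.0002184 = 824176 kcal/m²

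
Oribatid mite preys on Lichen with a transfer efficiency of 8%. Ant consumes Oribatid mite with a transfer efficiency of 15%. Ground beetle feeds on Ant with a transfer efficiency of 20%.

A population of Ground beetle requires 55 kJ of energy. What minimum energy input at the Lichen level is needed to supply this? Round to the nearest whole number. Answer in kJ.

Cumulative transfer efficiency: 0.08 × 0.15 × 0.2 = 0.0024
Lichen energy = 55 / 0.0024 = 22917 kJ

22917 kJ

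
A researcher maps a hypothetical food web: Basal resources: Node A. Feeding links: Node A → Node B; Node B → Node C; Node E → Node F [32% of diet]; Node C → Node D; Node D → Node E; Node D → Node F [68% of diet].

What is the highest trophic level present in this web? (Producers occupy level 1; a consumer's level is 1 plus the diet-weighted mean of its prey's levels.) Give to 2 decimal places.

5.32

Node B: 1 + 1 = 2
Node C: 1 + 2 = 3
Node D: 1 + 3 = 4
Node E: 1 + 4 = 5
Node F: 1 + (0.32×5 + 0.68×4) = 5.32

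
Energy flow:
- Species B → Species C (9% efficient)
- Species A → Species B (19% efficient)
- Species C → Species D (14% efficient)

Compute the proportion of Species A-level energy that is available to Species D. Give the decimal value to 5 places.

0.00239

Product of link efficiencies: 0.19 × 0.09 × 0.14 = 0.002394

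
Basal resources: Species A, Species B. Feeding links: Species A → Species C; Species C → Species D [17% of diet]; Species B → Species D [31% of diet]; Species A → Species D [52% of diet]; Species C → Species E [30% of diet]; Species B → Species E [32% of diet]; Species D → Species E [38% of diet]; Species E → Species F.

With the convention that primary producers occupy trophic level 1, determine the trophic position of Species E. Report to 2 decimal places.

Species C: 1 + 1 = 2
Species D: 1 + (0.17×2 + 0.31×1 + 0.52×1) = 2.17
Species E: 1 + (0.3×2 + 0.32×1 + 0.38×2.17) = 2.7446
Species F: 1 + 2.7446 = 3.7446

2.74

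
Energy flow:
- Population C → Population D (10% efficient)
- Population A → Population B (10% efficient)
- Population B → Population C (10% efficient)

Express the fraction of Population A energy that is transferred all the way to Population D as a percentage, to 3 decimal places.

0.100%

Product of link efficiencies: 0.1 × 0.1 × 0.1 = 0.001
As a percentage: 0.001 × 100 = 0.100%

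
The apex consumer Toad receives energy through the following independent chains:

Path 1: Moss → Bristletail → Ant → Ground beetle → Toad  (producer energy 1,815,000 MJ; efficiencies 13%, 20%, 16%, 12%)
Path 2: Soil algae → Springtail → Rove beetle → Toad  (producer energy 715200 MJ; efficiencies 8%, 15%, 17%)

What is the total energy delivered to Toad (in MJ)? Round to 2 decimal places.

2365.06 MJ

Path 1: 1815000 × 0.13 × 0.2 × 0.16 × 0.12 = 906.048 MJ
Path 2: 715200 × 0.08 × 0.15 × 0.17 = 1459.008 MJ
Total at Toad: 906.048 + 1459.008 = 2365.056 MJ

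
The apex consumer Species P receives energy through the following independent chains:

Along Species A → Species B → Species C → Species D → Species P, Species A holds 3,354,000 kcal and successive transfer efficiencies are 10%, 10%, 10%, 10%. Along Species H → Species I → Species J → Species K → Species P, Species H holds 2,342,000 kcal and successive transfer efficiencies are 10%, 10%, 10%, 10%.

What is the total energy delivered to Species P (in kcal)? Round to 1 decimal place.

Via Species A: 3354000 × 0.1 × 0.1 × 0.1 × 0.1 = 335.4 kcal
Via Species H: 2342000 × 0.1 × 0.1 × 0.1 × 0.1 = 234.2 kcal
Total at Species P: 335.4 + 234.2 = 569.6 kcal

569.6 kcal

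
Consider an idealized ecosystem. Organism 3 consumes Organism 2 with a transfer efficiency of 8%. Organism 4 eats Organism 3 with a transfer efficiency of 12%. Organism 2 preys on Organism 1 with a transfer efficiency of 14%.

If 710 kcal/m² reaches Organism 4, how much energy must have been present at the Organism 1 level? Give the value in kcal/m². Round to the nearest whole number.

528274 kcal/m²

Cumulative transfer efficiency: 0.14 × 0.08 × 0.12 = 0.001344
Organism 1 energy = 710 / 0.001344 = 528274 kcal/m²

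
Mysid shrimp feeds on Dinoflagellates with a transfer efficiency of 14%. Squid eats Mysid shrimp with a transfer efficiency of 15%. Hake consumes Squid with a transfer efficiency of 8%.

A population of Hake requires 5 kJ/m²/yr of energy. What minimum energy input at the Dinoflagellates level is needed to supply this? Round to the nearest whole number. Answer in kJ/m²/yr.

2976 kJ/m²/yr

Cumulative transfer efficiency: 0.14 × 0.15 × 0.08 = 0.00168
Dinoflagellates energy = 5 / 0.00168 = 2976 kJ/m²/yr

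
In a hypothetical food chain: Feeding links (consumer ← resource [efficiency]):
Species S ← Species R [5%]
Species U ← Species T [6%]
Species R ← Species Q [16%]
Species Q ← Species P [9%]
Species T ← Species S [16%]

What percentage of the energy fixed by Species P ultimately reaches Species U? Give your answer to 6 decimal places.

Product of link efficiencies: 0.09 × 0.16 × 0.05 × 0.16 × 0.06 = 0.000006912
As a percentage: 0.000006912 × 100 = 0.000691%

0.000691%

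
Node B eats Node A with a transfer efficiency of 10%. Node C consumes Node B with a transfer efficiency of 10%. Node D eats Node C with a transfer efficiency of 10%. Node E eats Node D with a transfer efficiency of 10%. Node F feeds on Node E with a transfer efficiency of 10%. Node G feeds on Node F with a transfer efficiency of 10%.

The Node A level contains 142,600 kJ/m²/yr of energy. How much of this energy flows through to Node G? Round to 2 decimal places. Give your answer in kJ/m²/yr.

0.14 kJ/m²/yr

Node B: 142600 × 0.1 = 14260 kJ/m²/yr
Node C: 14260 × 0.1 = 1426 kJ/m²/yr
Node D: 1426 × 0.1 = 142.6 kJ/m²/yr
Node E: 142.6 × 0.1 = 14.26 kJ/m²/yr
Node F: 14.26 × 0.1 = 1.426 kJ/m²/yr
Node G: 1.426 × 0.1 = 0.1426 kJ/m²/yr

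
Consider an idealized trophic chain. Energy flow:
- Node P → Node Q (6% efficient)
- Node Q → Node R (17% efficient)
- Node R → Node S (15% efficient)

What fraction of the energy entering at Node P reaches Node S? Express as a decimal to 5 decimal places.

0.00153

Product of link efficiencies: 0.06 × 0.17 × 0.15 = 0.00153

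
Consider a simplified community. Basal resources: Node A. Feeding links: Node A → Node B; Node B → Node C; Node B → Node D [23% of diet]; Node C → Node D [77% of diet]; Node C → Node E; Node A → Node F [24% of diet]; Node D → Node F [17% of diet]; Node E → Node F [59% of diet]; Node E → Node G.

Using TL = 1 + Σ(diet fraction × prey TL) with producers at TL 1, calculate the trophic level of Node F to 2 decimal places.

4.24

Node B: 1 + 1 = 2
Node C: 1 + 2 = 3
Node D: 1 + (0.23×2 + 0.77×3) = 3.77
Node E: 1 + 3 = 4
Node F: 1 + (0.24×1 + 0.17×3.77 + 0.59×4) = 4.2409
Node G: 1 + 4 = 5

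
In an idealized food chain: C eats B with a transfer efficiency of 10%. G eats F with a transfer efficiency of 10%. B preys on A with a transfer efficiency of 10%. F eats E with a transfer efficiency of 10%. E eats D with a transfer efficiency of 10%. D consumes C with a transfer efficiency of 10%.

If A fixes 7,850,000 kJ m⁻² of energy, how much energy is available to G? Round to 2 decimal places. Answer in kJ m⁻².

B: 7850000 × 0.1 = 785000 kJ m⁻²
C: 785000 × 0.1 = 78500 kJ m⁻²
D: 78500 × 0.1 = 7850 kJ m⁻²
E: 7850 × 0.1 = 785 kJ m⁻²
F: 785 × 0.1 = 78.5 kJ m⁻²
G: 78.5 × 0.1 = 7.85 kJ m⁻²

7.85 kJ m⁻²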